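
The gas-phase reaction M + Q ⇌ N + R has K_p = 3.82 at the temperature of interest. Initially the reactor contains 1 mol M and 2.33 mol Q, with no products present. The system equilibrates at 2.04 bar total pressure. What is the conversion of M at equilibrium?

Basis: 1 mol M initially; let X = conversion of M. Extent ξ = X.
Species balance: n_M = 1 − X; n_Q = 2.33 − X; n_N = X; n_R = X.
Total moles n_T = 3.33 (Δν = 0, constant).
With p_i = (n_i/n_T)P, K_p = p_N p_R / (p_M p_Q).
Substituting and setting equal to 3.82 gives a polynomial in X; the root in (0,1) is X = 0.866.

X = 0.866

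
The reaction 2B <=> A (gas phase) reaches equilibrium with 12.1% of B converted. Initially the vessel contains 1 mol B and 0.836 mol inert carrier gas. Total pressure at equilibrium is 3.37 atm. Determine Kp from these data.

Let X = conversion of B (basis 1 mol B); extent of reaction ξ = 0.5X.
Species balance: n_B = 1 − X; n_A = 0.5X; n_I = 0.836 (inert).
n_T = Σnᵢ = 1.84 − 0.5X.
At X = 0.121: n_B = 0.879, n_A = 0.0605, n_T = 1.78.
p_i = (n_i/n_T)·P. Kp = p_A / (p_B^2) = 0.0413 atm^-1.

Kp = 0.0413 atm^-1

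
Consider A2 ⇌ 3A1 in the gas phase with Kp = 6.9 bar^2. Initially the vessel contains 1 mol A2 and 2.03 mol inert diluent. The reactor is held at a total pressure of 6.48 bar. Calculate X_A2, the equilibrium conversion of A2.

Let X = conversion of A2 (basis 1 mol A2); extent of reaction ξ = X.
Moles: n_A2 = 1 − X; n_A1 = 3X; n_I = 2.03 (inert).
n_T = Σnᵢ = 3.03 + 2X.
y_i = n_i/n_T, p_i = y_i·P. Kp = p_A1^3 / (p_A2).
Setting this equal to 6.9 bar^2 and taking the physical root (0 < X < 1) gives X = 0.379.

X = 0.379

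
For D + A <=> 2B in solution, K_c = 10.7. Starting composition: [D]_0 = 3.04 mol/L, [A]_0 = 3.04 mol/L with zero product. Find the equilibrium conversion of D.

X = 0.621

Let X = conversion of D; extent ξ = 3.04·X mol/L.
Concentrations: [D] = 3.04 − 3.04X; [A] = 3.04 − 3.04X; [B] = 6.08X.
K_c = [B]^2 / ([D] [A]).
Solving K_c = 10.7 for X ∈ (0,1): X = 0.621.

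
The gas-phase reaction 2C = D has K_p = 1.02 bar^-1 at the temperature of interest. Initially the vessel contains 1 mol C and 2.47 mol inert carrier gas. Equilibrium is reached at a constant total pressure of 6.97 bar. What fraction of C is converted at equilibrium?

X = 0.627

Take 1 mol C as basis and let X be its fractional conversion, so ξ = 0.5X.
At extent ξ: n_C = 1 − X; n_D = 0.5X; n_I = 2.47 (inert).
Summing: n_T = 3.47 − 0.5X.
With p_i = (n_i/n_T)P, K_p = p_D / (p_C^2).
Equating to 1.02 bar^-1 and solving on 0 < X < 1: X = 0.627.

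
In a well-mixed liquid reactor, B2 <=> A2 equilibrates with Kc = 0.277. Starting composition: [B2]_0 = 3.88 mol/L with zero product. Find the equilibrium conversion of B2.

X = 0.217

Let X = conversion of B2; extent ξ = 3.88·X mol/L.
Concentrations: [B2] = 3.88 − 3.88X; [A2] = 3.88X.
Kc = [A2] / ([B2]).
Equating to 0.277: the physical root is X = 0.217.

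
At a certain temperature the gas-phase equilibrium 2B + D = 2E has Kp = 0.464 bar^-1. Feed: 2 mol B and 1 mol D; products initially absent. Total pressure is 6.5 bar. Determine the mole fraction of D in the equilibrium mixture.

Let X = conversion of B (basis 2 mol B); extent of reaction ξ = X.
Mole table: n_B = 2 − 2X; n_D = 1 − X; n_E = 2X.
n_T = Σnᵢ = 3 − X.
Mole fractions y_i = n_i/n_T; Kp = p_E^2 / (p_B^2 p_D) with p_i = y_i·P.
Setting this equal to 0.464 bar^-1 and taking the physical root (0 < X < 1) gives X = 0.447.
Then n_D = 0.553, n_T = 2.55, so y_D = 0.217.

y_D = 0.217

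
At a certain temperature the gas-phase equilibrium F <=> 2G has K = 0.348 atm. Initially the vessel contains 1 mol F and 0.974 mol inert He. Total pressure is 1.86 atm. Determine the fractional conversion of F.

X = 0.276

Let X = conversion of F (basis 1 mol F); extent of reaction ξ = X.
Species balance: n_F = 1 − X; n_G = 2X; n_I = 0.974 (inert).
Total moles n_T = 1.97 + X.
Mole fractions y_i = n_i/n_T; K = p_G^2 / (p_F) with p_i = y_i·P.
Setting this equal to 0.348 atm and taking the physical root (0 < X < 1) gives X = 0.276.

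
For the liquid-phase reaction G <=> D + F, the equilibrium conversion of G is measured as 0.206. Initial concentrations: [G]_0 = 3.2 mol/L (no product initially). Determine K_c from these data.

K_c = 0.171 mol/L

Let X = conversion of G.
Concentrations: [G] = 3.2 − 3.2X; [D] = 3.2X; [F] = 3.2X.
At X = 0.206: [G] = 2.54, [D] = 0.659, [F] = 0.659.
K_c = [D] [F] / ([G]) = 0.171 mol/L.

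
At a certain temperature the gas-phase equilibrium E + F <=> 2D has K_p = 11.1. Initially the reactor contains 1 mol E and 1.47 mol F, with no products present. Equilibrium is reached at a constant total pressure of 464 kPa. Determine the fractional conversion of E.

X = 0.735

Basis: 1 mol E initially; let X = conversion of E. Extent ξ = X.
At extent ξ: n_E = 1 − X; n_F = 1.47 − X; n_D = 2X.
Total moles n_T = 2.47 (Δν = 0, constant).
Mole fractions y_i = n_i/n_T; K_p = p_D^2 / (p_E p_F) with p_i = y_i·P.
Equating to 11.1 and solving on 0 < X < 1: X = 0.735.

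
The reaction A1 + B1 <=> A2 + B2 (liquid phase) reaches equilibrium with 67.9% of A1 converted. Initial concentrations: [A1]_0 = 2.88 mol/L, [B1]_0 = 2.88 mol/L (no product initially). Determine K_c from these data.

K_c = 4.47

Let X = conversion of A1.
Concentrations: [A1] = 2.88 − 2.88X; [B1] = 2.88 − 2.88X; [A2] = 2.88X; [B2] = 2.88X.
At X = 0.679: [A1] = 0.924, [B1] = 0.924, [A2] = 1.96, [B2] = 1.96.
K_c = [A2] [B2] / ([A1] [B1]) = 4.47.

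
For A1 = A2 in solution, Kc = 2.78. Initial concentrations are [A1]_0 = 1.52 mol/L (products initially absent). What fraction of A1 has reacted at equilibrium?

X = 0.735

Let X = conversion of A1; extent ξ = 1.52·X mol/L.
Concentrations: [A1] = 1.52 − 1.52X; [A2] = 1.52X.
Kc = [A2] / ([A1]).
This equals 2.78 at X = 0.735 (the root in 0 < X < 1).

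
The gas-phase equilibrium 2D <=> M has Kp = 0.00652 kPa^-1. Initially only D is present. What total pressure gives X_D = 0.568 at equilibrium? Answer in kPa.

P = 167 kPa

Let X = conversion of D (basis 1 mol D); extent of reaction ξ = 0.5X.
Moles: n_D = 1 − X; n_M = 0.5X.
Summing: n_T = 1 − 0.5X.
Kp = p_M / (p_D^2) with p_i = (n_i/n_T)·P.
At X = 0.568: the mole-fraction product g(X) = Π y_i^ν_i = 1.09. Since Kp = g(X)·P^{-1}, P = (g/Kp)^(1/1) = (1.09/0.00652)^(1/1) = 167 kPa.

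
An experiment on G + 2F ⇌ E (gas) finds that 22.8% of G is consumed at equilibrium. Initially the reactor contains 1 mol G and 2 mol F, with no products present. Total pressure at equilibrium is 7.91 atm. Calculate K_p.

Take 1 mol G as basis and let X be its fractional conversion, so ξ = X.
Mole table: n_G = 1 − X; n_F = 2 − 2X; n_E = X.
n_T = Σnᵢ = 3 − 2X.
At X = 0.228: n_G = 0.772, n_F = 1.54, n_E = 0.228, n_T = 2.54.
p_i = (n_i/n_T)·P. K_p = p_E / (p_G p_F^2) = 0.0128 atm^-2.

K_p = 0.0128 atm^-2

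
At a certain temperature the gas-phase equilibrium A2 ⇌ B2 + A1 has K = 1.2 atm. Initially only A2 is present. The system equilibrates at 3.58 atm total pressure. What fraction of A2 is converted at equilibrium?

X = 0.501

Take 1 mol A2 as basis and let X be its fractional conversion, so ξ = X.
Moles: n_A2 = 1 − X; n_B2 = X; n_A1 = X.
Total moles n_T = 1 + X.
With p_i = (n_i/n_T)P, K = p_B2 p_A1 / (p_A2).
Substituting and setting equal to 1.2 atm gives a polynomial in X; the root in (0,1) is X = 0.501.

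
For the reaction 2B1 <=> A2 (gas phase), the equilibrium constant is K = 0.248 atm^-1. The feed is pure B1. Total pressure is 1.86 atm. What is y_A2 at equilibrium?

Take 1 mol B1 as basis and let X be its fractional conversion, so ξ = 0.5X.
Mole table: n_B1 = 1 − X; n_A2 = 0.5X.
n_T = Σnᵢ = 1 − 0.5X.
y_i = n_i/n_T, p_i = y_i·P. K = p_A2 / (p_B1^2).
Substituting and setting equal to 0.248 atm^-1 gives a polynomial in X; the root in (0,1) is X = 0.407.
Then n_A2 = 0.204, n_T = 0.796, so y_A2 = 0.256.

y_A2 = 0.256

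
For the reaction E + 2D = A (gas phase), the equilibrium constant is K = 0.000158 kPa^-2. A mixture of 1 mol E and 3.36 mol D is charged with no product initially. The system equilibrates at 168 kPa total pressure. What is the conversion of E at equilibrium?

X = 0.667

Basis: 1 mol E initially; let X = conversion of E. Extent ξ = X.
Mole table: n_E = 1 − X; n_D = 3.36 − 2X; n_A = X.
n_T = Σnᵢ = 4.36 − 2X.
y_i = n_i/n_T, p_i = y_i·P. K = p_A / (p_E p_D^2).
Setting this equal to 0.000158 kPa^-2 and taking the physical root (0 < X < 1) gives X = 0.667.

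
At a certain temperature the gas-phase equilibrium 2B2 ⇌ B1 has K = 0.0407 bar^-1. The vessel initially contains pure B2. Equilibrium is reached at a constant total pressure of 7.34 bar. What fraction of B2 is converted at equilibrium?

X = 0.325

Let X = conversion of B2 (basis 1 mol B2); extent of reaction ξ = 0.5X.
Species balance: n_B2 = 1 − X; n_B1 = 0.5X.
Summing: n_T = 1 − 0.5X.
y_i = n_i/n_T, p_i = y_i·P. K = p_B1 / (p_B2^2).
Substituting and setting equal to 0.0407 bar^-1 gives a polynomial in X; the root in (0,1) is X = 0.325.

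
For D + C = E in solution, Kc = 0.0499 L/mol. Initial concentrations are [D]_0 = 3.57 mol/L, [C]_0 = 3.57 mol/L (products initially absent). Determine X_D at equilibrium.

Let X = conversion of D; extent ξ = 3.57·X mol/L.
Concentrations: [D] = 3.57 − 3.57X; [C] = 3.57 − 3.57X; [E] = 3.57X.
Kc = [E] / ([D] [C]).
Setting equal to 0.0499 and solving for X on (0,1) gives X = 0.134.

X = 0.134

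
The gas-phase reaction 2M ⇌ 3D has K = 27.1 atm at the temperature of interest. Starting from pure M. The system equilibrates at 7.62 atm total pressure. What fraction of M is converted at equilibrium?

Let X = conversion of M (basis 1 mol M); extent of reaction ξ = 0.5X.
Species balance: n_M = 1 − X; n_D = 1.5X.
Summing: n_T = 1 + 0.5X.
With p_i = (n_i/n_T)P, K = p_D^3 / (p_M^2).
Setting this equal to 27.1 atm and taking the physical root (0 < X < 1) gives X = 0.602.

X = 0.602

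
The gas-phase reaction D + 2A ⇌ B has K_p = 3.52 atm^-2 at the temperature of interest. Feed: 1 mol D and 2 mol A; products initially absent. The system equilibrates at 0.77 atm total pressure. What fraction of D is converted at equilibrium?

X = 0.387

Basis: 1 mol D initially; let X = conversion of D. Extent ξ = X.
Mole table: n_D = 1 − X; n_A = 2 − 2X; n_B = X.
Summing: n_T = 3 − 2X.
With p_i = (n_i/n_T)P, K_p = p_B / (p_D p_A^2).
Equating to 3.52 atm^-2 and solving on 0 < X < 1: X = 0.387.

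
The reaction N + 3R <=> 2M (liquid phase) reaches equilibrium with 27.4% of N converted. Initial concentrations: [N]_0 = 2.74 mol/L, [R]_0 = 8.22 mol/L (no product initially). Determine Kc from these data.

Kc = 0.00533 (mol/L)^-2

Let X = conversion of N.
Concentrations: [N] = 2.74 − 2.74X; [R] = 8.22 − 8.22X; [M] = 5.48X.
At X = 0.274: [N] = 1.99, [R] = 5.97, [M] = 1.5.
Kc = [M]^2 / ([N] [R]^3) = 0.00533 (mol/L)^-2.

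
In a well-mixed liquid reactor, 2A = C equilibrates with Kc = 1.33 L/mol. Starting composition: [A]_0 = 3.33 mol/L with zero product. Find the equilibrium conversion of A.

Let X = conversion of A; extent ξ = 3.33X/2 mol/L.
Concentrations: [A] = 3.33 − 3.33X; [C] = 1.67X.
Kc = [C] / ([A]^2).
Solving Kc = 1.33 for X ∈ (0,1): X = 0.716.

X = 0.716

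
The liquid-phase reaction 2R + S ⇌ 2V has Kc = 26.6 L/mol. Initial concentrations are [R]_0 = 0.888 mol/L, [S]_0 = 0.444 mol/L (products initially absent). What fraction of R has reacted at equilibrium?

Let X = conversion of R; extent ξ = 0.888X/2 mol/L.
Concentrations: [R] = 0.888 − 0.888X; [S] = 0.444 − 0.444X; [V] = 0.888X.
Kc = [V]^2 / ([R]^2 [S]).
This equals 26.6 at X = 0.665 (the root in 0 < X < 1).

X = 0.665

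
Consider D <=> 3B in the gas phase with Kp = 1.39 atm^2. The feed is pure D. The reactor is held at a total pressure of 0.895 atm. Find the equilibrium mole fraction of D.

y_D = 0.247

Take 1 mol D as basis and let X be its fractional conversion, so ξ = X.
Mole table: n_D = 1 − X; n_B = 3X.
n_T = Σnᵢ = 1 + 2X.
Mole fractions y_i = n_i/n_T; Kp = p_B^3 / (p_D) with p_i = y_i·P.
Setting this equal to 1.39 atm^2 and taking the physical root (0 < X < 1) gives X = 0.505.
Then n_D = 0.495, n_T = 2.01, so y_D = 0.247.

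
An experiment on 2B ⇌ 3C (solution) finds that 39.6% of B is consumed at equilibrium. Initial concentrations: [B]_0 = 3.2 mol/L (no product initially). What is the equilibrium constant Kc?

Kc = 1.84 mol/L

Let X = conversion of B.
Concentrations: [B] = 3.2 − 3.2X; [C] = 4.8X.
At X = 0.396: [B] = 1.93, [C] = 1.9.
Kc = [C]^3 / ([B]^2) = 1.84 mol/L.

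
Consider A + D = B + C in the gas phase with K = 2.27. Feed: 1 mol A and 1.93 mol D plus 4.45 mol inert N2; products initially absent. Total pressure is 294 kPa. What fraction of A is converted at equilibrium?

X = 0.773

Basis: 1 mol A initially; let X = conversion of A. Extent ξ = X.
Mole table: n_A = 1 − X; n_D = 1.93 − X; n_B = X; n_C = X; n_I = 4.45 (inert).
Since Δν = 0, n_T = 7.38 throughout.
Mole fractions y_i = n_i/n_T; K = p_B p_C / (p_A p_D) with p_i = y_i·P.
This yields a degree-2 equation in X; solving on (0,1), X = 0.773.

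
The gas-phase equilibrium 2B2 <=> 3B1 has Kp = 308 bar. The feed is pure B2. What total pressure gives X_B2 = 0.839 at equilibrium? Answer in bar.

P = 5.69 bar

Basis: 1 mol B2 initially; let X = conversion of B2. Extent ξ = 0.5X.
At extent ξ: n_B2 = 1 − X; n_B1 = 1.5X.
Summing: n_T = 1 + 0.5X.
Kp = p_B1^3 / (p_B2^2) with p_i = (n_i/n_T)·P.
At X = 0.839: the mole-fraction product g(X) = Π y_i^ν_i = 54.17. Since Kp = g(X)·P^{1}, P = (Kp/g)^(1/1) = (308/54.17)^(1/1) = 5.69 bar.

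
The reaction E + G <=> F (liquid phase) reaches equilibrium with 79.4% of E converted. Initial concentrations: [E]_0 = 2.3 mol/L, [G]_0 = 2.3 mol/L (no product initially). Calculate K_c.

Let X = conversion of E.
Concentrations: [E] = 2.3 − 2.3X; [G] = 2.3 − 2.3X; [F] = 2.3X.
At X = 0.794: [E] = 0.474, [G] = 0.474, [F] = 1.83.
K_c = [F] / ([E] [G]) = 8.14 L/mol.

K_c = 8.14 L/mol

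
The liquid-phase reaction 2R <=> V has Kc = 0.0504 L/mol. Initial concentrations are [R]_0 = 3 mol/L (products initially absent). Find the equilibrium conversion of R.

Let X = conversion of R; extent ξ = 3X/2 mol/L.
Concentrations: [R] = 3 − 3X; [V] = 1.5X.
Kc = [V] / ([R]^2).
Solving Kc = 0.0504 for X ∈ (0,1): X = 0.196.

X = 0.196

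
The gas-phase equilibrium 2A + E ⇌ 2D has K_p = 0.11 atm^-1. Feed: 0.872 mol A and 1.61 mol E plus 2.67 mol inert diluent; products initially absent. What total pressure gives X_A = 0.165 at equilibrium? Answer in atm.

P = 1.17 atm

Take 0.872 mol A as basis and let X be its fractional conversion, so ξ = 0.436X.
At extent ξ: n_A = 0.872 − 0.872X; n_E = 1.61 − 0.436X; n_D = 0.872X; n_I = 2.67 (inert).
Total moles n_T = 5.15 − 0.436X.
K_p = p_D^2 / (p_A^2 p_E) with p_i = (n_i/n_T)·P.
At X = 0.165: the mole-fraction product g(X) = Π y_i^ν_i = 0.129. Since K_p = g(X)·P^{-1}, P = (g/K_p)^(1/1) = (0.129/0.11)^(1/1) = 1.17 atm.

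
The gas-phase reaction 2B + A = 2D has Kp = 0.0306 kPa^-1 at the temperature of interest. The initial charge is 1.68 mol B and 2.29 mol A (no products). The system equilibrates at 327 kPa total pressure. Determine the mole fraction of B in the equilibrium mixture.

y_B = 0.153

Take 1.68 mol B as basis and let X be its fractional conversion, so ξ = 0.84X.
At extent ξ: n_B = 1.68 − 1.68X; n_A = 2.29 − 0.84X; n_D = 1.68X.
n_T = Σnᵢ = 3.97 − 0.84X.
Mole fractions y_i = n_i/n_T; Kp = p_D^2 / (p_B^2 p_A) with p_i = y_i·P.
Setting this equal to 0.0306 kPa^-1 and taking the physical root (0 < X < 1) gives X = 0.692.
Then n_B = 0.518, n_T = 3.39, so y_B = 0.153.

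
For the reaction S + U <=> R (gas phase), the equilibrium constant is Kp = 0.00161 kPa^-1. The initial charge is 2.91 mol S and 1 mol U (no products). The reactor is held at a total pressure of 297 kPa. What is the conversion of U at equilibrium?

X = 0.258

Let X = conversion of U (basis 1 mol U); extent of reaction ξ = X.
Mole table: n_S = 2.91 − X; n_U = 1 − X; n_R = X.
Summing: n_T = 3.91 − X.
y_i = n_i/n_T, p_i = y_i·P. Kp = p_R / (p_S p_U).
Setting this equal to 0.00161 kPa^-1 and taking the physical root (0 < X < 1) gives X = 0.258.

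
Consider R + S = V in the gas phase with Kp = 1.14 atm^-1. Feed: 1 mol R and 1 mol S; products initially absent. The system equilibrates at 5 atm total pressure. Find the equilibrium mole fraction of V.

Take 1 mol R as basis and let X be its fractional conversion, so ξ = X.
Species balance: n_R = 1 − X; n_S = 1 − X; n_V = X.
Total moles n_T = 2 − X.
With p_i = (n_i/n_T)P, Kp = p_V / (p_R p_S).
This yields a degree-2 equation in X; solving on (0,1), X = 0.614.
Then n_V = 0.614, n_T = 1.39, so y_V = 0.443.

y_V = 0.443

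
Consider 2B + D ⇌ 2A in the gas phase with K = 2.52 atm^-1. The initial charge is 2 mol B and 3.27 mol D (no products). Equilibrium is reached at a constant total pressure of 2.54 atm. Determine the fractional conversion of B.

X = 0.656

Basis: 2 mol B initially; let X = conversion of B. Extent ξ = X.
Moles: n_B = 2 − 2X; n_D = 3.27 − X; n_A = 2X.
n_T = Σnᵢ = 5.27 − X.
Mole fractions y_i = n_i/n_T; K = p_A^2 / (p_B^2 p_D) with p_i = y_i·P.
Equating to 2.52 atm^-1 and solving on 0 < X < 1: X = 0.656.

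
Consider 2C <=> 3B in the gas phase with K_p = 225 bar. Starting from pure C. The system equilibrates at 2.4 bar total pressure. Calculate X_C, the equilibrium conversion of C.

Basis: 1 mol C initially; let X = conversion of C. Extent ξ = 0.5X.
Mole table: n_C = 1 − X; n_B = 1.5X.
n_T = Σnᵢ = 1 + 0.5X.
Mole fractions y_i = n_i/n_T; K_p = p_B^3 / (p_C^2) with p_i = y_i·P.
Equating to 225 bar and solving on 0 < X < 1: X = 0.871.

X = 0.871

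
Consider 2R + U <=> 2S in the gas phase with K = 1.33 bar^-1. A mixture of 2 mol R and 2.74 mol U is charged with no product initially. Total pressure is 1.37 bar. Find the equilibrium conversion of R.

Basis: 2 mol R initially; let X = conversion of R. Extent ξ = X.
Mole table: n_R = 2 − 2X; n_U = 2.74 − X; n_S = 2X.
n_T = Σnᵢ = 4.74 − X.
Mole fractions y_i = n_i/n_T; K = p_S^2 / (p_R^2 p_U) with p_i = y_i·P.
Substituting and setting equal to 1.33 bar^-1 gives a polynomial in X; the root in (0,1) is X = 0.495.

X = 0.495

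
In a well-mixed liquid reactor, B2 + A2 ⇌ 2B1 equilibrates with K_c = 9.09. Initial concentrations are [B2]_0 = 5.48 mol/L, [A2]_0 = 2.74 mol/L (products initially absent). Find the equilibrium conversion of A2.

X = 0.780

Let X = conversion of A2; extent ξ = 2.74·X mol/L.
Concentrations: [B2] = 5.48 − 2.74X; [A2] = 2.74 − 2.74X; [B1] = 5.48X.
K_c = [B1]^2 / ([B2] [A2]).
Equating to 9.09: the physical root is X = 0.780.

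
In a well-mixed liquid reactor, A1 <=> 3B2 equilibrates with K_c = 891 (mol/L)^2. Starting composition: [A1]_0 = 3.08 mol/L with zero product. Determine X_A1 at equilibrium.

X = 0.834

Let X = conversion of A1; extent ξ = 3.08·X mol/L.
Concentrations: [A1] = 3.08 − 3.08X; [B2] = 9.24X.
K_c = [B2]^3 / ([A1]).
Equating to 891 (mol/L)^2: the physical root is X = 0.834.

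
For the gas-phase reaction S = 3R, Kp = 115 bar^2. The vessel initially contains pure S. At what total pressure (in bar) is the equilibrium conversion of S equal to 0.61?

Basis: 1 mol S initially; let X = conversion of S. Extent ξ = X.
At extent ξ: n_S = 1 − X; n_R = 3X.
n_T = Σnᵢ = 1 + 2X.
Kp = p_R^3 / (p_S) with p_i = (n_i/n_T)·P.
At X = 0.61: the mole-fraction product g(X) = Π y_i^ν_i = 3.188. Since Kp = g(X)·P^{2}, P = (Kp/g)^(1/2) = (115/3.188)^(1/2) = 6.01 bar.

P = 6.01 bar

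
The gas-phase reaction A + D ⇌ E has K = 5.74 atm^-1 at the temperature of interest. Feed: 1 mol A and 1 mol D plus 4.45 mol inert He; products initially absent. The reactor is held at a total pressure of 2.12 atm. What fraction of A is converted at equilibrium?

X = 0.504

Let X = conversion of A (basis 1 mol A); extent of reaction ξ = X.
Mole table: n_A = 1 − X; n_D = 1 − X; n_E = X; n_I = 4.45 (inert).
n_T = Σnᵢ = 6.45 − X.
Mole fractions y_i = n_i/n_T; K = p_E / (p_A p_D) with p_i = y_i·P.
Equating to 5.74 atm^-1 and solving on 0 < X < 1: X = 0.504.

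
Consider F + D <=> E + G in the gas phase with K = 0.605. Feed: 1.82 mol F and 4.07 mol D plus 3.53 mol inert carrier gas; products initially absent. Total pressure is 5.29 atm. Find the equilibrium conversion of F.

Let X = conversion of F (basis 1.82 mol F); extent of reaction ξ = 1.82X.
Mole table: n_F = 1.82 − 1.82X; n_D = 4.07 − 1.82X; n_E = 1.82X; n_G = 1.82X; n_I = 3.53 (inert).
Since Δν = 0, n_T = 9.42 throughout.
y_i = n_i/n_T, p_i = y_i·P. K = p_E p_G / (p_F p_D).
This yields a degree-2 equation in X; solving on (0,1), X = 0.615.

X = 0.615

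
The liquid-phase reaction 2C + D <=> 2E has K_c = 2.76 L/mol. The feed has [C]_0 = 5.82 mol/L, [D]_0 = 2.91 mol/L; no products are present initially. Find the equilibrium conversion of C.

X = 0.632

Let X = conversion of C; extent ξ = 5.82X/2 mol/L.
Concentrations: [C] = 5.82 − 5.82X; [D] = 2.91 − 2.91X; [E] = 5.82X.
K_c = [E]^2 / ([C]^2 [D]).
Solving K_c = 2.76 for X ∈ (0,1): X = 0.632.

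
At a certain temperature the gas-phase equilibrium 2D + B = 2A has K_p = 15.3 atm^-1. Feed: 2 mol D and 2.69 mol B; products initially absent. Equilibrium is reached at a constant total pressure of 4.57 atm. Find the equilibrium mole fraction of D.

y_D = 0.077

Take 2 mol D as basis and let X be its fractional conversion, so ξ = X.
At extent ξ: n_D = 2 − 2X; n_B = 2.69 − X; n_A = 2X.
Summing: n_T = 4.69 − X.
Mole fractions y_i = n_i/n_T; K_p = p_A^2 / (p_D^2 p_B) with p_i = y_i·P.
Setting this equal to 15.3 atm^-1 and taking the physical root (0 < X < 1) gives X = 0.853.
Then n_D = 0.295, n_T = 3.84, so y_D = 0.077.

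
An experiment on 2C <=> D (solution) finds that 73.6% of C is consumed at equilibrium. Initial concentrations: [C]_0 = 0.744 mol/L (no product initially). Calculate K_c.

K_c = 7.1 L/mol

Let X = conversion of C.
Concentrations: [C] = 0.744 − 0.744X; [D] = 0.372X.
At X = 0.736: [C] = 0.196, [D] = 0.274.
K_c = [D] / ([C]^2) = 7.1 L/mol.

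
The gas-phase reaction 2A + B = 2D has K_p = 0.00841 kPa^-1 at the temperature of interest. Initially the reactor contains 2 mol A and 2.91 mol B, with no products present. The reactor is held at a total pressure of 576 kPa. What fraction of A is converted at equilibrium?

X = 0.617

Basis: 2 mol A initially; let X = conversion of A. Extent ξ = X.
At extent ξ: n_A = 2 − 2X; n_B = 2.91 − X; n_D = 2X.
Summing: n_T = 4.91 − X.
Mole fractions y_i = n_i/n_T; K_p = p_D^2 / (p_A^2 p_B) with p_i = y_i·P.
This yields a degree-3 equation in X; solving on (0,1), X = 0.617.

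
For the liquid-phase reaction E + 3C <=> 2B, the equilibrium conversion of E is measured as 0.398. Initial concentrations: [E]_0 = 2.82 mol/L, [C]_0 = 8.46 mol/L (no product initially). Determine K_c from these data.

Let X = conversion of E.
Concentrations: [E] = 2.82 − 2.82X; [C] = 8.46 − 8.46X; [B] = 5.64X.
At X = 0.398: [E] = 1.7, [C] = 5.09, [B] = 2.24.
K_c = [B]^2 / ([E] [C]^3) = 0.0225 (mol/L)^-2.

K_c = 0.0225 (mol/L)^-2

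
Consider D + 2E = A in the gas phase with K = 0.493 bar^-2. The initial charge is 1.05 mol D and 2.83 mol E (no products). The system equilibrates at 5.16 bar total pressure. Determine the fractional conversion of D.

Basis: 1.05 mol D initially; let X = conversion of D. Extent ξ = 1.05X.
Mole table: n_D = 1.05 − 1.05X; n_E = 2.83 − 2.1X; n_A = 1.05X.
n_T = Σnᵢ = 3.88 − 2.1X.
With p_i = (n_i/n_T)P, K = p_A / (p_D p_E^2).
Equating to 0.493 bar^-2 and solving on 0 < X < 1: X = 0.786.

X = 0.786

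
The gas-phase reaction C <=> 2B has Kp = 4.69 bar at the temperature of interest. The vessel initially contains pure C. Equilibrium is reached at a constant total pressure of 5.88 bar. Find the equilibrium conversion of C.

Basis: 1 mol C initially; let X = conversion of C. Extent ξ = X.
Mole table: n_C = 1 − X; n_B = 2X.
n_T = Σnᵢ = 1 + X.
With p_i = (n_i/n_T)P, Kp = p_B^2 / (p_C).
This yields a degree-2 equation in X; solving on (0,1), X = 0.408.

X = 0.408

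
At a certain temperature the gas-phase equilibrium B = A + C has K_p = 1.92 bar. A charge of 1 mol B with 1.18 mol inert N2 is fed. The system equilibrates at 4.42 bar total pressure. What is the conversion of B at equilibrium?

X = 0.653

Take 1 mol B as basis and let X be its fractional conversion, so ξ = X.
Species balance: n_B = 1 − X; n_A = X; n_C = X; n_I = 1.18 (inert).
Summing: n_T = 2.18 + X.
y_i = n_i/n_T, p_i = y_i·P. K_p = p_A p_C / (p_B).
Equating to 1.92 bar and solving on 0 < X < 1: X = 0.653.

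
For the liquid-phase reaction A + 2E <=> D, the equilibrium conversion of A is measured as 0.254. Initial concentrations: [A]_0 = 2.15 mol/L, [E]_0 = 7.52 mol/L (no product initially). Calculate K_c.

Let X = conversion of A.
Concentrations: [A] = 2.15 − 2.15X; [E] = 7.52 − 4.3X; [D] = 2.15X.
At X = 0.254: [A] = 1.6, [E] = 6.43, [D] = 0.546.
K_c = [D] / ([A] [E]^2) = 0.00824 (mol/L)^-2.

K_c = 0.00824 (mol/L)^-2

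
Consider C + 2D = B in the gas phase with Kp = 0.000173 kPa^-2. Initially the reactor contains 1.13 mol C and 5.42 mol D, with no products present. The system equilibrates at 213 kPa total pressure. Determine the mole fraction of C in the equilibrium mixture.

y_C = 0.044

Let X = conversion of C (basis 1.13 mol C); extent of reaction ξ = 1.13X.
Mole table: n_C = 1.13 − 1.13X; n_D = 5.42 − 2.26X; n_B = 1.13X.
n_T = Σnᵢ = 6.55 − 2.26X.
y_i = n_i/n_T, p_i = y_i·P. Kp = p_B / (p_C p_D^2).
Setting this equal to 0.000173 kPa^-2 and taking the physical root (0 < X < 1) gives X = 0.819.
Then n_C = 0.204, n_T = 4.7, so y_C = 0.044.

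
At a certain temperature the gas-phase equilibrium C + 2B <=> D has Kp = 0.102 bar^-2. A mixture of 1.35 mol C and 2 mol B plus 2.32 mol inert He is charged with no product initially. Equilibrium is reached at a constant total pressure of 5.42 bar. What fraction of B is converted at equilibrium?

Basis: 2 mol B initially; let X = conversion of B. Extent ξ = X.
Mole table: n_C = 1.35 − X; n_B = 2 − 2X; n_D = X; n_I = 2.32 (inert).
Total moles n_T = 5.67 − 2X.
y_i = n_i/n_T, p_i = y_i·P. Kp = p_D / (p_C p_B^2).
Setting this equal to 0.102 bar^-2 and taking the physical root (0 < X < 1) gives X = 0.266.

X = 0.266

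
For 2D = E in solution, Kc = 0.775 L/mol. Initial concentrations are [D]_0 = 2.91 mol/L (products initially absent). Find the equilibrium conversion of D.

Let X = conversion of D; extent ξ = 2.91X/2 mol/L.
Concentrations: [D] = 2.91 − 2.91X; [E] = 1.46X.
Kc = [E] / ([D]^2).
This equals 0.775 at X = 0.627 (the root in 0 < X < 1).

X = 0.627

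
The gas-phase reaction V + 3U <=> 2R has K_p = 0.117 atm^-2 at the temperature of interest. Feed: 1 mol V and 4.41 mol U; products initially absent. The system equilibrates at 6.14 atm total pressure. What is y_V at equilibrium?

Let X = conversion of V (basis 1 mol V); extent of reaction ξ = X.
At extent ξ: n_V = 1 − X; n_U = 4.41 − 3X; n_R = 2X.
Total moles n_T = 5.41 − 2X.
y_i = n_i/n_T, p_i = y_i·P. K_p = p_R^2 / (p_V p_U^3).
This yields a degree-4 equation in X; solving on (0,1), X = 0.625.
Then n_V = 0.375, n_T = 4.16, so y_V = 0.090.

y_V = 0.090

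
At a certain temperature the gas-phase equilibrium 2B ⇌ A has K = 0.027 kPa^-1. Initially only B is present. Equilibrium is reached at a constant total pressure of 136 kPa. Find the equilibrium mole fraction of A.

Take 1 mol B as basis and let X be its fractional conversion, so ξ = 0.5X.
At extent ξ: n_B = 1 − X; n_A = 0.5X.
Total moles n_T = 1 − 0.5X.
Mole fractions y_i = n_i/n_T; K = p_A / (p_B^2) with p_i = y_i·P.
Equating to 0.027 kPa^-1 and solving on 0 < X < 1: X = 0.748.
Then n_A = 0.374, n_T = 0.626, so y_A = 0.597.

y_A = 0.597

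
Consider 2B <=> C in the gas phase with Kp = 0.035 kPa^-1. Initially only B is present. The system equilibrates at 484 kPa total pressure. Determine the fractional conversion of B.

X = 0.879

Take 1 mol B as basis and let X be its fractional conversion, so ξ = 0.5X.
Species balance: n_B = 1 − X; n_C = 0.5X.
n_T = Σnᵢ = 1 − 0.5X.
y_i = n_i/n_T, p_i = y_i·P. Kp = p_C / (p_B^2).
Substituting and setting equal to 0.035 kPa^-1 gives a polynomial in X; the root in (0,1) is X = 0.879.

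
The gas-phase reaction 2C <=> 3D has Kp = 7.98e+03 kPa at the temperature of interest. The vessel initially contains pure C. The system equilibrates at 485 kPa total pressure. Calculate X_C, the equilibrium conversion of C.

Basis: 1 mol C initially; let X = conversion of C. Extent ξ = 0.5X.
Moles: n_C = 1 − X; n_D = 1.5X.
Summing: n_T = 1 + 0.5X.
y_i = n_i/n_T, p_i = y_i·P. Kp = p_D^3 / (p_C^2).
This yields a degree-3 equation in X; solving on (0,1), X = 0.749.

X = 0.749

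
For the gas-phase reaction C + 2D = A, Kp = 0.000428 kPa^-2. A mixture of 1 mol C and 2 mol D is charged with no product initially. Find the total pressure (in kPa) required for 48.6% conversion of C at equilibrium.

P = 92.7 kPa

Basis: 1 mol C initially; let X = conversion of C. Extent ξ = X.
Species balance: n_C = 1 − X; n_D = 2 − 2X; n_A = X.
Total moles n_T = 3 − 2X.
Kp = p_A / (p_C p_D^2) with p_i = (n_i/n_T)·P.
At X = 0.486: the mole-fraction product g(X) = Π y_i^ν_i = 3.68. Since Kp = g(X)·P^{-2}, P = (g/Kp)^(1/2) = (3.68/0.000428)^(1/2) = 92.7 kPa.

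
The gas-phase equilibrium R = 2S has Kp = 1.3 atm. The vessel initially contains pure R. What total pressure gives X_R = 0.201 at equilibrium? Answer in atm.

Let X = conversion of R (basis 1 mol R); extent of reaction ξ = X.
At extent ξ: n_R = 1 − X; n_S = 2X.
Total moles n_T = 1 + X.
Kp = p_S^2 / (p_R) with p_i = (n_i/n_T)·P.
At X = 0.201: the mole-fraction product g(X) = Π y_i^ν_i = 0.1684. Since Kp = g(X)·P^{1}, P = (Kp/g)^(1/1) = (1.3/0.1684)^(1/1) = 7.72 atm.

P = 7.72 atm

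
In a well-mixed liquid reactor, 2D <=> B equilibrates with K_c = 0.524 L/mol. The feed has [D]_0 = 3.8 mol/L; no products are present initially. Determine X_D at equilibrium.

Let X = conversion of D; extent ξ = 3.8X/2 mol/L.
Concentrations: [D] = 3.8 − 3.8X; [B] = 1.9X.
K_c = [B] / ([D]^2).
Solving K_c = 0.524 for X ∈ (0,1): X = 0.609.

X = 0.609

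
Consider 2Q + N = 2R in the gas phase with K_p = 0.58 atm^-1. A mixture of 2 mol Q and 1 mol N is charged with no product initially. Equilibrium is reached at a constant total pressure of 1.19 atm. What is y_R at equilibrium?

Let X = conversion of Q (basis 2 mol Q); extent of reaction ξ = X.
At extent ξ: n_Q = 2 − 2X; n_N = 1 − X; n_R = 2X.
Total moles n_T = 3 − X.
With p_i = (n_i/n_T)P, K_p = p_R^2 / (p_Q^2 p_N).
Substituting and setting equal to 0.58 atm^-1 gives a polynomial in X; the root in (0,1) is X = 0.298.
Then n_R = 0.595, n_T = 2.7, so y_R = 0.220.

y_R = 0.220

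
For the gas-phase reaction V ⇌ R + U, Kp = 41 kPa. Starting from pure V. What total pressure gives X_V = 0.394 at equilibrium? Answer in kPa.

Basis: 1 mol V initially; let X = conversion of V. Extent ξ = X.
Species balance: n_V = 1 − X; n_R = X; n_U = X.
Summing: n_T = 1 + X.
Kp = p_R p_U / (p_V) with p_i = (n_i/n_T)·P.
At X = 0.394: the mole-fraction product g(X) = Π y_i^ν_i = 0.1838. Since Kp = g(X)·P^{1}, P = (Kp/g)^(1/1) = (41/0.1838)^(1/1) = 223 kPa.

P = 223 kPa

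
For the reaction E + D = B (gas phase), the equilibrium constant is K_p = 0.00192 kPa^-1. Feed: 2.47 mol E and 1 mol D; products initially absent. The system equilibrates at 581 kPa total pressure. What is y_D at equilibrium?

y_D = 0.188

Let X = conversion of D (basis 1 mol D); extent of reaction ξ = X.
Moles: n_E = 2.47 − X; n_D = 1 − X; n_B = X.
Total moles n_T = 3.47 − X.
Mole fractions y_i = n_i/n_T; K_p = p_B / (p_E p_D) with p_i = y_i·P.
Equating to 0.00192 kPa^-1 and solving on 0 < X < 1: X = 0.428.
Then n_D = 0.572, n_T = 3.04, so y_D = 0.188.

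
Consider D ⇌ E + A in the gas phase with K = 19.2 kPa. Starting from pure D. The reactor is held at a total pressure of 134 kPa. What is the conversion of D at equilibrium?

Take 1 mol D as basis and let X be its fractional conversion, so ξ = X.
At extent ξ: n_D = 1 − X; n_E = X; n_A = X.
Summing: n_T = 1 + X.
Mole fractions y_i = n_i/n_T; K = p_E p_A / (p_D) with p_i = y_i·P.
Equating to 19.2 kPa and solving on 0 < X < 1: X = 0.354.

X = 0.354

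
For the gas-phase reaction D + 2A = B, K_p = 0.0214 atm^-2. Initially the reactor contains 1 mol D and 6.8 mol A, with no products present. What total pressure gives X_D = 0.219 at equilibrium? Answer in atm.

P = 4.19 atm

Basis: 1 mol D initially; let X = conversion of D. Extent ξ = X.
Moles: n_D = 1 − X; n_A = 6.8 − 2X; n_B = X.
n_T = Σnᵢ = 7.8 − 2X.
K_p = p_B / (p_D p_A^2) with p_i = (n_i/n_T)·P.
At X = 0.219: the mole-fraction product g(X) = Π y_i^ν_i = 0.3755. Since K_p = g(X)·P^{-2}, P = (g/K_p)^(1/2) = (0.3755/0.0214)^(1/2) = 4.19 atm.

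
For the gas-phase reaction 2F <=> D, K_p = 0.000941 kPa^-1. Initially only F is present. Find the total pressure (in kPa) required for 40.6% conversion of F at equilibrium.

P = 487 kPa

Take 1 mol F as basis and let X be its fractional conversion, so ξ = 0.5X.
Mole table: n_F = 1 − X; n_D = 0.5X.
Summing: n_T = 1 − 0.5X.
K_p = p_D / (p_F^2) with p_i = (n_i/n_T)·P.
At X = 0.406: the mole-fraction product g(X) = Π y_i^ν_i = 0.4585. Since K_p = g(X)·P^{-1}, P = (g/K_p)^(1/1) = (0.4585/0.000941)^(1/1) = 487 kPa.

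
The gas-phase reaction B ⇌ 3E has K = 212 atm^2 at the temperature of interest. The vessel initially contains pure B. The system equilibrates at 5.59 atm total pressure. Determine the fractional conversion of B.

X = 0.739

Take 1 mol B as basis and let X be its fractional conversion, so ξ = X.
At extent ξ: n_B = 1 − X; n_E = 3X.
n_T = Σnᵢ = 1 + 2X.
With p_i = (n_i/n_T)P, K = p_E^3 / (p_B).
This yields a degree-3 equation in X; solving on (0,1), X = 0.739.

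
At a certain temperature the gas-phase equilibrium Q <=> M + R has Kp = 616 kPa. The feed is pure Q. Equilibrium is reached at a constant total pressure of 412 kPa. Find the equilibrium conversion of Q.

X = 0.774

Let X = conversion of Q (basis 1 mol Q); extent of reaction ξ = X.
Mole table: n_Q = 1 − X; n_M = X; n_R = X.
Summing: n_T = 1 + X.
y_i = n_i/n_T, p_i = y_i·P. Kp = p_M p_R / (p_Q).
This yields a degree-2 equation in X; solving on (0,1), X = 0.774.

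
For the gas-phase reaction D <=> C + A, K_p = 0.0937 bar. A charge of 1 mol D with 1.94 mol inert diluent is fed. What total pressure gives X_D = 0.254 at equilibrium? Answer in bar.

Basis: 1 mol D initially; let X = conversion of D. Extent ξ = X.
Moles: n_D = 1 − X; n_C = X; n_A = X; n_I = 1.94 (inert).
n_T = Σnᵢ = 2.94 + X.
K_p = p_C p_A / (p_D) with p_i = (n_i/n_T)·P.
At X = 0.254: the mole-fraction product g(X) = Π y_i^ν_i = 0.02708. Since K_p = g(X)·P^{1}, P = (K_p/g)^(1/1) = (0.0937/0.02708)^(1/1) = 3.46 bar.

P = 3.46 bar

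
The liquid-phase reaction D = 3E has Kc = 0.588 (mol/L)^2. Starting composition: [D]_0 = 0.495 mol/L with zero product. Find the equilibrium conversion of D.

X = 0.380

Let X = conversion of D; extent ξ = 0.495·X mol/L.
Concentrations: [D] = 0.495 − 0.495X; [E] = 1.48X.
Kc = [E]^3 / ([D]).
Setting equal to 0.588 and solving for X on (0,1) gives X = 0.380.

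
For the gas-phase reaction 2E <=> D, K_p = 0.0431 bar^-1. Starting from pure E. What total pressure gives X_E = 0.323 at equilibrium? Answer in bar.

Take 1 mol E as basis and let X be its fractional conversion, so ξ = 0.5X.
Species balance: n_E = 1 − X; n_D = 0.5X.
Total moles n_T = 1 − 0.5X.
K_p = p_D / (p_E^2) with p_i = (n_i/n_T)·P.
At X = 0.323: the mole-fraction product g(X) = Π y_i^ν_i = 0.2955. Since K_p = g(X)·P^{-1}, P = (g/K_p)^(1/1) = (0.2955/0.0431)^(1/1) = 6.86 bar.

P = 6.86 bar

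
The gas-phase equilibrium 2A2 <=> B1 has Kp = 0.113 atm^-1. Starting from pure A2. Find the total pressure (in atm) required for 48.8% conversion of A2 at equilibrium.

P = 6.23 atm

Basis: 1 mol A2 initially; let X = conversion of A2. Extent ξ = 0.5X.
Moles: n_A2 = 1 − X; n_B1 = 0.5X.
Summing: n_T = 1 − 0.5X.
Kp = p_B1 / (p_A2^2) with p_i = (n_i/n_T)·P.
At X = 0.488: the mole-fraction product g(X) = Π y_i^ν_i = 0.7037. Since Kp = g(X)·P^{-1}, P = (g/Kp)^(1/1) = (0.7037/0.113)^(1/1) = 6.23 atm.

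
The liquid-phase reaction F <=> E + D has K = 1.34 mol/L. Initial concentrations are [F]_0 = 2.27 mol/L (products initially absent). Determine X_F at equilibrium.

X = 0.528

Let X = conversion of F; extent ξ = 2.27·X mol/L.
Concentrations: [F] = 2.27 − 2.27X; [E] = 2.27X; [D] = 2.27X.
K = [E] [D] / ([F]).
This equals 1.34 at X = 0.528 (the root in 0 < X < 1).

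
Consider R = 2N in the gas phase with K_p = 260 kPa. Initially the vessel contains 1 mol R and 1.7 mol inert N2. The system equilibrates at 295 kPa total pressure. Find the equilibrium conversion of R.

Basis: 1 mol R initially; let X = conversion of R. Extent ξ = X.
Moles: n_R = 1 − X; n_N = 2X; n_I = 1.7 (inert).
Summing: n_T = 2.7 + X.
With p_i = (n_i/n_T)P, K_p = p_N^2 / (p_R).
Substituting and setting equal to 260 kPa gives a polynomial in X; the root in (0,1) is X = 0.561.

X = 0.561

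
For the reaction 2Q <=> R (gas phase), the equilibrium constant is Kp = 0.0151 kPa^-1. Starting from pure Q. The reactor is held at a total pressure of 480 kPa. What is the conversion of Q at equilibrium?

X = 0.817

Take 1 mol Q as basis and let X be its fractional conversion, so ξ = 0.5X.
At extent ξ: n_Q = 1 − X; n_R = 0.5X.
n_T = Σnᵢ = 1 − 0.5X.
y_i = n_i/n_T, p_i = y_i·P. Kp = p_R / (p_Q^2).
Substituting and setting equal to 0.0151 kPa^-1 gives a polynomial in X; the root in (0,1) is X = 0.817.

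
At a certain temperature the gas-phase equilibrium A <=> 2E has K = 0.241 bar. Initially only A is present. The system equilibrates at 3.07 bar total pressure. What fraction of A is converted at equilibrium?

Let X = conversion of A (basis 1 mol A); extent of reaction ξ = X.
Moles: n_A = 1 − X; n_E = 2X.
Summing: n_T = 1 + X.
y_i = n_i/n_T, p_i = y_i·P. K = p_E^2 / (p_A).
Substituting and setting equal to 0.241 bar gives a polynomial in X; the root in (0,1) is X = 0.139.

X = 0.139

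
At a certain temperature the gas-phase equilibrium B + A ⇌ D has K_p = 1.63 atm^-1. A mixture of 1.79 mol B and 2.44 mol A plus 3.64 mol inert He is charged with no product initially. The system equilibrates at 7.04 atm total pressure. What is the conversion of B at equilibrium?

X = 0.679

Let X = conversion of B (basis 1.79 mol B); extent of reaction ξ = 1.79X.
Mole table: n_B = 1.79 − 1.79X; n_A = 2.44 − 1.79X; n_D = 1.79X; n_I = 3.64 (inert).
Total moles n_T = 7.87 − 1.79X.
With p_i = (n_i/n_T)P, K_p = p_D / (p_B p_A).
Equating to 1.63 atm^-1 and solving on 0 < X < 1: X = 0.679.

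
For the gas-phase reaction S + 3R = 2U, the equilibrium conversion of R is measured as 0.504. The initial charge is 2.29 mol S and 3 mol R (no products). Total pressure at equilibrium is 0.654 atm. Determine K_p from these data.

K_p = 7.4 atm^-2

Basis: 3 mol R initially; let X = conversion of R. Extent ξ = X.
At extent ξ: n_S = 2.29 − X; n_R = 3 − 3X; n_U = 2X.
n_T = Σnᵢ = 5.29 − 2X.
At X = 0.504: n_S = 1.79, n_R = 1.49, n_U = 1.01, n_T = 4.28.
p_i = (n_i/n_T)·P. K_p = p_U^2 / (p_S p_R^3) = 7.4 atm^-2.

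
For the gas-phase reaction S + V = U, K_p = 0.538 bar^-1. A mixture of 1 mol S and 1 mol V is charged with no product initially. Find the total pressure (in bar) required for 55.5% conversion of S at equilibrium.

Basis: 1 mol S initially; let X = conversion of S. Extent ξ = X.
Species balance: n_S = 1 − X; n_V = 1 − X; n_U = X.
Summing: n_T = 2 − X.
K_p = p_U / (p_S p_V) with p_i = (n_i/n_T)·P.
At X = 0.555: the mole-fraction product g(X) = Π y_i^ν_i = 4.05. Since K_p = g(X)·P^{-1}, P = (g/K_p)^(1/1) = (4.05/0.538)^(1/1) = 7.53 bar.

P = 7.53 bar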